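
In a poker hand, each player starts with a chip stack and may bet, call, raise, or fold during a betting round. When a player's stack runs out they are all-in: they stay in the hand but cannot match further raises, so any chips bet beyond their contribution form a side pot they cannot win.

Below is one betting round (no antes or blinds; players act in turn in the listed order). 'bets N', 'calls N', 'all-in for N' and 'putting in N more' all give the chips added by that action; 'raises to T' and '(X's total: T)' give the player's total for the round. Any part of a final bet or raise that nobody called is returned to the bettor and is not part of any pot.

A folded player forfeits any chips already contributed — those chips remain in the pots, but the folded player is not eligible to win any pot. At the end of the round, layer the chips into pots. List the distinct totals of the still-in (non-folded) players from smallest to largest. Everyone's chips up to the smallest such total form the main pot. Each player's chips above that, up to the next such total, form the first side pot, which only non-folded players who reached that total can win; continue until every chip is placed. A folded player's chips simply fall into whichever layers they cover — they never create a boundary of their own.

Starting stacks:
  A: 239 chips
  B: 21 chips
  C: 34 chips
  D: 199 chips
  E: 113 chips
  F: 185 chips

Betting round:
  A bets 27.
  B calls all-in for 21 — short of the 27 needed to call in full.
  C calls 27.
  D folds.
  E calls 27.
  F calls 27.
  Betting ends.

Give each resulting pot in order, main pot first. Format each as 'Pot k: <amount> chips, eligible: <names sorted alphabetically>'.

Pot 1: 105 chips, eligible: A, B, C, E, F
Pot 2: 24 chips, eligible: A, C, E, F

Derivation:
Contributions: A=27, B=21, C=27, E=27, F=27
Folded: D
Pot levels (distinct totals of non-folded players): 21, 27
Layer 1-21: 21 each from A, B, C, E, F = 21*5 = 105 chips; eligible A, B, C, E, F
Layer 22-27: 6 each from A, C, E, F = 6*4 = 24 chips; eligible A, C, E, F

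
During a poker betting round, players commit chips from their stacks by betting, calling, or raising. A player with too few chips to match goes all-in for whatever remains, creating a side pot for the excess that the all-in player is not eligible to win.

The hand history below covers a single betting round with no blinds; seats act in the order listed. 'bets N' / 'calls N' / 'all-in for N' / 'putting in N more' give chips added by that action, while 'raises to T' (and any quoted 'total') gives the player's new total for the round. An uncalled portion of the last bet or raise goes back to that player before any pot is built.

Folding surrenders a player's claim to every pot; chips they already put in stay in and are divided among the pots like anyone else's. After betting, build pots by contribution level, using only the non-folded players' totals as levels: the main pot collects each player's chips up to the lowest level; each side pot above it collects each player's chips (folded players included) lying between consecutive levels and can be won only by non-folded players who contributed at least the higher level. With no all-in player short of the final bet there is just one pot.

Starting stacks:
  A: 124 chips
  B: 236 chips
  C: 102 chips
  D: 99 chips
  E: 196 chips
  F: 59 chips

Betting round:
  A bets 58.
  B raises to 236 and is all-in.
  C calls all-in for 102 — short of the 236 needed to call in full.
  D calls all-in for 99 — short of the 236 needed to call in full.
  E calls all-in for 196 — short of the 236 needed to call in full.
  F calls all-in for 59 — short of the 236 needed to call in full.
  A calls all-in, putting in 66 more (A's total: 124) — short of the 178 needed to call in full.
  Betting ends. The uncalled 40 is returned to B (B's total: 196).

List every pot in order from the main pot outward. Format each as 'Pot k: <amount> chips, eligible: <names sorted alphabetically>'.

Pot 1: 354 chips, eligible: A, B, C, D, E, F
Pot 2: 200 chips, eligible: A, B, C, D, E
Pot 3: 12 chips, eligible: A, B, C, E
Pot 4: 66 chips, eligible: A, B, E
Pot 5: 144 chips, eligible: B, E

Derivation:
Contributions (after 40 returned to B): A=124, B=196, C=102, D=99, E=196, F=59
Pot levels (distinct totals of non-folded players): 59, 99, 102, 124, 196
Layer 1-59: 59 each from A, B, C, D, E, F = 59*6 = 354 chips; eligible A, B, C, D, E, F
Layer 60-99: 40 each from A, B, C, D, E = 40*5 = 200 chips; eligible A, B, C, D, E
Layer 100-102: 3 each from A, B, C, E = 3*4 = 12 chips; eligible A, B, C, E
Layer 103-124: 22 each from A, B, E = 22*3 = 66 chips; eligible A, B, E
Layer 125-196: 72 each from B, E = 72*2 = 144 chips; eligible B, E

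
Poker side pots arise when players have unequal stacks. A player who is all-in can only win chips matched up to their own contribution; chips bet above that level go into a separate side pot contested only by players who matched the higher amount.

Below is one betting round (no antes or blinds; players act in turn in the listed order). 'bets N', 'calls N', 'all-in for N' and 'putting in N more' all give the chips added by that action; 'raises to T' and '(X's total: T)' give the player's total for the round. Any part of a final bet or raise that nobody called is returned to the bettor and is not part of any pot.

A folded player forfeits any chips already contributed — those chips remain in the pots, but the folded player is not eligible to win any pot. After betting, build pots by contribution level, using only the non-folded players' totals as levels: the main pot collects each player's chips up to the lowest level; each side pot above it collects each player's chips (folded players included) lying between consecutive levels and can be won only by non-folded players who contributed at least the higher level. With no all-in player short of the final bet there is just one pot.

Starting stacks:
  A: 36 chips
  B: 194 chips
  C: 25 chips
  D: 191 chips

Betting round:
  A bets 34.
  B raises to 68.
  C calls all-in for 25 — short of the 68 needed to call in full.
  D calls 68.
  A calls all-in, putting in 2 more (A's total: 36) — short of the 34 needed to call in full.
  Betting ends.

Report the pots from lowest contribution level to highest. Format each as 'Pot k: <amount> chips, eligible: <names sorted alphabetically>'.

Contributions: A=36, B=68, C=25, D=68
Pot levels (distinct totals of non-folded players): 25, 36, 68
Layer 1-25: 25 each from A, B, C, D = 25*4 = 100 chips; eligible A, B, C, D
Layer 26-36: 11 each from A, B, D = 11*3 = 33 chips; eligible A, B, D
Layer 37-68: 32 each from B, D = 32*2 = 64 chips; eligible B, D

Pot 1: 100 chips, eligible: A, B, C, D
Pot 2: 33 chips, eligible: A, B, D
Pot 3: 64 chips, eligible: B, D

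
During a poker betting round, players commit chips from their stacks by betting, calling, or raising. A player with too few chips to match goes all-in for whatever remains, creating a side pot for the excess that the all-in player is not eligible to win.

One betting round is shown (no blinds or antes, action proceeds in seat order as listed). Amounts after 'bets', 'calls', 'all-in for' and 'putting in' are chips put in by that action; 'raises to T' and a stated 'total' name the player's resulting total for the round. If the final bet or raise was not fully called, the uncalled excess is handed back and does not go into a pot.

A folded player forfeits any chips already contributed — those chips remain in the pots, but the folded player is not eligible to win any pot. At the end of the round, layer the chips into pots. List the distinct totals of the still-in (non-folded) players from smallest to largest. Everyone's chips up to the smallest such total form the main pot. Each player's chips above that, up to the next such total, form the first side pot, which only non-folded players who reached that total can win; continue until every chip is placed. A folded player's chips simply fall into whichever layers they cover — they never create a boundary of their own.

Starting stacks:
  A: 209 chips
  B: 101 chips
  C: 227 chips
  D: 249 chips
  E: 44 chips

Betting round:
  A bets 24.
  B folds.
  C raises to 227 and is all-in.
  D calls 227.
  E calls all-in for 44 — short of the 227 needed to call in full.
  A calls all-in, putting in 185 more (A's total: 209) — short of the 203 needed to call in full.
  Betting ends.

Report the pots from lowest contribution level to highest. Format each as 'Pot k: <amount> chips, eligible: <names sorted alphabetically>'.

Contributions: A=209, C=227, D=227, E=44
Folded: B
Pot levels (distinct totals of non-folded players): 44, 209, 227
Layer 1-44: 44 each from A, C, D, E = 44*4 = 176 chips; eligible A, C, D, E
Layer 45-209: 165 each from A, C, D = 165*3 = 495 chips; eligible A, C, D
Layer 210-227: 18 each from C, D = 18*2 = 36 chips; eligible C, D

Pot 1: 176 chips, eligible: A, C, D, E
Pot 2: 495 chips, eligible: A, C, D
Pot 3: 36 chips, eligible: C, D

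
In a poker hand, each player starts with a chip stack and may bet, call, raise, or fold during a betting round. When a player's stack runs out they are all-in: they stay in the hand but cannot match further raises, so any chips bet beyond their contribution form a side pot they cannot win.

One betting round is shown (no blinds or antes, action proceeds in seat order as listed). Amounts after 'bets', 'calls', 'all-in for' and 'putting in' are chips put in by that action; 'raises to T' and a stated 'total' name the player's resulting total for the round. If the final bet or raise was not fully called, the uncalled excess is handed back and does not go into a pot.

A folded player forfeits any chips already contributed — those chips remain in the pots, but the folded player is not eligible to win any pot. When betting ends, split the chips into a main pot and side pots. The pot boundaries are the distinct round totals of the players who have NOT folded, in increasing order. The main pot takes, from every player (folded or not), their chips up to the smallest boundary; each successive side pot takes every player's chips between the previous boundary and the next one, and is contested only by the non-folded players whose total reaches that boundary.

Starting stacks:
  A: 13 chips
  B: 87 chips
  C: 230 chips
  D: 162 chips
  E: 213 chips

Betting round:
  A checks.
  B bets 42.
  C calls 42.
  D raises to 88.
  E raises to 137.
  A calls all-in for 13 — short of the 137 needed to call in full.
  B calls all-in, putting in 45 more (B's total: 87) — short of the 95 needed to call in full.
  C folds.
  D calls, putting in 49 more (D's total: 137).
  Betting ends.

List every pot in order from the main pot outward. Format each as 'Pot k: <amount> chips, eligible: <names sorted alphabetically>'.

Contributions: A=13, B=87, C=42, D=137, E=137
Folded: C
Pot levels (distinct totals of non-folded players): 13, 87, 137
Layer 1-13: 13 each from A, B, C, D, E = 13*5 = 65 chips; eligible A, B, D, E
Layer 14-87: B 74 + C 29 + D 74 + E 74 = 251 chips; eligible B, D, E
Layer 88-137: 50 each from D, E = 50*2 = 100 chips; eligible D, E

Pot 1: 65 chips, eligible: A, B, D, E
Pot 2: 251 chips, eligible: B, D, E
Pot 3: 100 chips, eligible: D, E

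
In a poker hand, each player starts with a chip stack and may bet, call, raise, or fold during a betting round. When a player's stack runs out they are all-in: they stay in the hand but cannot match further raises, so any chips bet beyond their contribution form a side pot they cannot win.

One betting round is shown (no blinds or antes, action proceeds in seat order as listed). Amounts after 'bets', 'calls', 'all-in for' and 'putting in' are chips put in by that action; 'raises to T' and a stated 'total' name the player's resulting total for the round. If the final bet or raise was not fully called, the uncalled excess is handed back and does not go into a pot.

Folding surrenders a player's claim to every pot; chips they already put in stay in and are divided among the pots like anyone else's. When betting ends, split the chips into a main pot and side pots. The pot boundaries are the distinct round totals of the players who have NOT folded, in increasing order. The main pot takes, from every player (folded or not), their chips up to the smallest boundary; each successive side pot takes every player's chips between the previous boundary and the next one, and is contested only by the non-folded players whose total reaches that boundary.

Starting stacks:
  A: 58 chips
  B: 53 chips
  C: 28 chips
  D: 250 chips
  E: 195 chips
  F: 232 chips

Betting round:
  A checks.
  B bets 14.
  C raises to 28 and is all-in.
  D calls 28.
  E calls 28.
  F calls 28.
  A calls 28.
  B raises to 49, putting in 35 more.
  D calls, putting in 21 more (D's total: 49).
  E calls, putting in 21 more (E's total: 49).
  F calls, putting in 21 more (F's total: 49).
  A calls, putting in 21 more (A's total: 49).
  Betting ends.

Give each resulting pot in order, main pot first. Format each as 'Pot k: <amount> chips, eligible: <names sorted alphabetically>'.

Pot 1: 168 chips, eligible: A, B, C, D, E, F
Pot 2: 105 chips, eligible: A, B, D, E, F

Derivation:
Contributions: A=49, B=49, C=28, D=49, E=49, F=49
Pot levels (distinct totals of non-folded players): 28, 49
Layer 1-28: 28 each from A, B, C, D, E, F = 28*6 = 168 chips; eligible A, B, C, D, E, F
Layer 29-49: 21 each from A, B, D, E, F = 21*5 = 105 chips; eligible A, B, D, E, F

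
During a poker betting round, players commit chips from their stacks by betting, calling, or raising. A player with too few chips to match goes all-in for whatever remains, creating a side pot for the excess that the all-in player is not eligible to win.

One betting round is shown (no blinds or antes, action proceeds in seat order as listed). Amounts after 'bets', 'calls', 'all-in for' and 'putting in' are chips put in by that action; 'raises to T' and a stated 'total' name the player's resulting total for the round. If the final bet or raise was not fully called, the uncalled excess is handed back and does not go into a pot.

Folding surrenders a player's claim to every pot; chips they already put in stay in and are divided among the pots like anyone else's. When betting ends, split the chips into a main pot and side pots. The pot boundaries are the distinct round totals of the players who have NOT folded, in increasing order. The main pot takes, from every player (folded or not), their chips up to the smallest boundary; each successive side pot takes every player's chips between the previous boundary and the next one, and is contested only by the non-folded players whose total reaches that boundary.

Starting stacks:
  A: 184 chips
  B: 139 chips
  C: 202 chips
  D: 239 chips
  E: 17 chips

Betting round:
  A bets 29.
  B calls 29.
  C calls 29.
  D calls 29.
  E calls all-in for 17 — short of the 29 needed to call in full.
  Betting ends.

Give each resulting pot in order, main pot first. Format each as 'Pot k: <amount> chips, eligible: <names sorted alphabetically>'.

Pot 1: 85 chips, eligible: A, B, C, D, E
Pot 2: 48 chips, eligible: A, B, C, D

Derivation:
Contributions: A=29, B=29, C=29, D=29, E=17
Pot levels (distinct totals of non-folded players): 17, 29
Layer 1-17: 17 each from A, B, C, D, E = 17*5 = 85 chips; eligible A, B, C, D, E
Layer 18-29: 12 each from A, B, C, D = 12*4 = 48 chips; eligible A, B, C, D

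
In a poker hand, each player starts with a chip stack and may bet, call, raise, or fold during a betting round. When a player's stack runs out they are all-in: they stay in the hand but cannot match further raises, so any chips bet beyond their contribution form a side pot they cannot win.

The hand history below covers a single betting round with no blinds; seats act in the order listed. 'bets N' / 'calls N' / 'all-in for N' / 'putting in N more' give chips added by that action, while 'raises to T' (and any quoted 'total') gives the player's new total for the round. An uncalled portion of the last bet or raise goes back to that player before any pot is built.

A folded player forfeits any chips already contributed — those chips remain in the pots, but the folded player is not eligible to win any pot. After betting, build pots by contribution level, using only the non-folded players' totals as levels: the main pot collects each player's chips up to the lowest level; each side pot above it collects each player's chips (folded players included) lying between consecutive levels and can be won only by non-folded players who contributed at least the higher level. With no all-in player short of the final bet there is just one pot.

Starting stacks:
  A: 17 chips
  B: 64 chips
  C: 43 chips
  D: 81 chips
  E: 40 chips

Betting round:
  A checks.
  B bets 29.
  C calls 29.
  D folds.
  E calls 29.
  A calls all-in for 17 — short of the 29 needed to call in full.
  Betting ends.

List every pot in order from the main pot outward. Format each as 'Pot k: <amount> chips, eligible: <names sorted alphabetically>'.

Pot 1: 68 chips, eligible: A, B, C, E
Pot 2: 36 chips, eligible: B, C, E

Derivation:
Contributions: A=17, B=29, C=29, E=29
Folded: D
Pot levels (distinct totals of non-folded players): 17, 29
Layer 1-17: 17 each from A, B, C, E = 17*4 = 68 chips; eligible A, B, C, E
Layer 18-29: 12 each from B, C, E = 12*3 = 36 chips; eligible B, C, E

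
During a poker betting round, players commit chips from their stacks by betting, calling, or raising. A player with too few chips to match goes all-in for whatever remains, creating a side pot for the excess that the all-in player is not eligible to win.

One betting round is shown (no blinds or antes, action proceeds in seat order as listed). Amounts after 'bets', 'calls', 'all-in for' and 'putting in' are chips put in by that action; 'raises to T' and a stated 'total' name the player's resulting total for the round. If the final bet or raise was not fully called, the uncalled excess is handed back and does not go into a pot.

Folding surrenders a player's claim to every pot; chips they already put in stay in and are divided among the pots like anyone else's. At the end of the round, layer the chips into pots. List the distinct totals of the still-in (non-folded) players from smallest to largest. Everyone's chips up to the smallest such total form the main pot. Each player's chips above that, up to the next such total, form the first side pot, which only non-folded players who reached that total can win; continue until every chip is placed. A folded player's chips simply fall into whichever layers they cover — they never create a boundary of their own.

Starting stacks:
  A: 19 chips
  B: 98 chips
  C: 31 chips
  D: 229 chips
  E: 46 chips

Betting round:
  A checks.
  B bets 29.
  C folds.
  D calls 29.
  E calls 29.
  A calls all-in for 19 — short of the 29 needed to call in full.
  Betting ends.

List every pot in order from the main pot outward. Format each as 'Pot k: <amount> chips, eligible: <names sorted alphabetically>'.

Pot 1: 76 chips, eligible: A, B, D, E
Pot 2: 30 chips, eligible: B, D, E

Derivation:
Contributions: A=19, B=29, D=29, E=29
Folded: C
Pot levels (distinct totals of non-folded players): 19, 29
Layer 1-19: 19 each from A, B, D, E = 19*4 = 76 chips; eligible A, B, D, E
Layer 20-29: 10 each from B, D, E = 10*3 = 30 chips; eligible B, D, E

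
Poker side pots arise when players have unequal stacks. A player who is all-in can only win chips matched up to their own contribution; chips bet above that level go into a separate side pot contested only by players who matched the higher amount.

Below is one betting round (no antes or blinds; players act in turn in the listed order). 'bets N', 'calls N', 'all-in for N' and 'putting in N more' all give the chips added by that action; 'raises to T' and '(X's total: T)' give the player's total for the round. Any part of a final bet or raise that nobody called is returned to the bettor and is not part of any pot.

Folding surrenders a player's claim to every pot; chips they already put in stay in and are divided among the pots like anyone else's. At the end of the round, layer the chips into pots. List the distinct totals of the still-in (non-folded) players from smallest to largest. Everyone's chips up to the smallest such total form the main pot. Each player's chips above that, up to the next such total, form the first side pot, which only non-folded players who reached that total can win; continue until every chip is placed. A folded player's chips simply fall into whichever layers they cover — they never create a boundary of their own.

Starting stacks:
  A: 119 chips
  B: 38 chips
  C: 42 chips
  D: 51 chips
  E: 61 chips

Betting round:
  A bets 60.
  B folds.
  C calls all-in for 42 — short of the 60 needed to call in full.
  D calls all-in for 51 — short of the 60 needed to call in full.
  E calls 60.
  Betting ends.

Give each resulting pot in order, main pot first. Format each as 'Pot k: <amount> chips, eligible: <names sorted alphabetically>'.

Contributions: A=60, C=42, D=51, E=60
Folded: B
Pot levels (distinct totals of non-folded players): 42, 51, 60
Layer 1-42: 42 each from A, C, D, E = 42*4 = 168 chips; eligible A, C, D, E
Layer 43-51: 9 each from A, D, E = 9*3 = 27 chips; eligible A, D, E
Layer 52-60: 9 each from A, E = 9*2 = 18 chips; eligible A, E

Pot 1: 168 chips, eligible: A, C, D, E
Pot 2: 27 chips, eligible: A, D, E
Pot 3: 18 chips, eligible: A, E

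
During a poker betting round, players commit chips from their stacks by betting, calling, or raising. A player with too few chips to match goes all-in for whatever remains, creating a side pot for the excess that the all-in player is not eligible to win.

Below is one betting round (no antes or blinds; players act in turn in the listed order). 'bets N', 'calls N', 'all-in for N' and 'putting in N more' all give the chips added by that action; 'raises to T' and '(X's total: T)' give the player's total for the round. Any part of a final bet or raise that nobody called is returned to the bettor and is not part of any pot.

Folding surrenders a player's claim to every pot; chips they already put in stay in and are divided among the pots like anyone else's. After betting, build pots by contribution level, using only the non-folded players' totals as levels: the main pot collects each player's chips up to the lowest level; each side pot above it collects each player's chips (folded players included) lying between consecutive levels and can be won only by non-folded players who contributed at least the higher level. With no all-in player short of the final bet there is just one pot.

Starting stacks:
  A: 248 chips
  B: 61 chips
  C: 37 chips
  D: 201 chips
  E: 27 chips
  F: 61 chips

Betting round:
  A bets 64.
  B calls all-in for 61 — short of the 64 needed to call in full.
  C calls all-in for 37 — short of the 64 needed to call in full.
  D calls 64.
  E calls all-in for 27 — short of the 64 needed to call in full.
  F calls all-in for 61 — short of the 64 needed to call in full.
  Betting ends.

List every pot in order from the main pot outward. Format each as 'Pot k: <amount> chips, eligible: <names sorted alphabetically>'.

Pot 1: 162 chips, eligible: A, B, C, D, E, F
Pot 2: 50 chips, eligible: A, B, C, D, F
Pot 3: 96 chips, eligible: A, B, D, F
Pot 4: 6 chips, eligible: A, D

Derivation:
Contributions: A=64, B=61, C=37, D=64, E=27, F=61
Pot levels (distinct totals of non-folded players): 27, 37, 61, 64
Layer 1-27: 27 each from A, B, C, D, E, F = 27*6 = 162 chips; eligible A, B, C, D, E, F
Layer 28-37: 10 each from A, B, C, D, F = 10*5 = 50 chips; eligible A, B, C, D, F
Layer 38-61: 24 each from A, B, D, F = 24*4 = 96 chips; eligible A, B, D, F
Layer 62-64: 3 each from A, D = 3*2 = 6 chips; eligible A, D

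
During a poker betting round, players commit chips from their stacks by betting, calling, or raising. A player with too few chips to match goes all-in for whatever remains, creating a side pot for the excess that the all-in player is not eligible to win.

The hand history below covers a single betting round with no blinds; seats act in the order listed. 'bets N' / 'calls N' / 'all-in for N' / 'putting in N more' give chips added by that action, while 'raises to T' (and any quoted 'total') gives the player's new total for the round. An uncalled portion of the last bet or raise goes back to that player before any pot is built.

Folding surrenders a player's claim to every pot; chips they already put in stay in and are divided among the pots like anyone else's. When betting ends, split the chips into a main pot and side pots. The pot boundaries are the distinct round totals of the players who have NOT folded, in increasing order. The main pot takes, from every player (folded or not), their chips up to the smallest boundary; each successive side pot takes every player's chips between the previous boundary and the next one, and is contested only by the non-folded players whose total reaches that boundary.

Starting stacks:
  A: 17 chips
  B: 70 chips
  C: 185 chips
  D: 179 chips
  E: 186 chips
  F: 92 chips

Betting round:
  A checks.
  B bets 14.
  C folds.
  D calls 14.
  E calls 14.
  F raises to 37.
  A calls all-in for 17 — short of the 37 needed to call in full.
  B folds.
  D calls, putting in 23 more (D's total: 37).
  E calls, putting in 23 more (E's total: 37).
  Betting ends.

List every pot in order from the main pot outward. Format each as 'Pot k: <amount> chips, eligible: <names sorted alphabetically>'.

Pot 1: 82 chips, eligible: A, D, E, F
Pot 2: 60 chips, eligible: D, E, F

Derivation:
Contributions: A=17, B=14, D=37, E=37, F=37
Folded: B, C
Pot levels (distinct totals of non-folded players): 17, 37
Layer 1-17: A 17 + B 14 + D 17 + E 17 + F 17 = 82 chips; eligible A, D, E, F
Layer 18-37: 20 each from D, E, F = 20*3 = 60 chips; eligible D, E, F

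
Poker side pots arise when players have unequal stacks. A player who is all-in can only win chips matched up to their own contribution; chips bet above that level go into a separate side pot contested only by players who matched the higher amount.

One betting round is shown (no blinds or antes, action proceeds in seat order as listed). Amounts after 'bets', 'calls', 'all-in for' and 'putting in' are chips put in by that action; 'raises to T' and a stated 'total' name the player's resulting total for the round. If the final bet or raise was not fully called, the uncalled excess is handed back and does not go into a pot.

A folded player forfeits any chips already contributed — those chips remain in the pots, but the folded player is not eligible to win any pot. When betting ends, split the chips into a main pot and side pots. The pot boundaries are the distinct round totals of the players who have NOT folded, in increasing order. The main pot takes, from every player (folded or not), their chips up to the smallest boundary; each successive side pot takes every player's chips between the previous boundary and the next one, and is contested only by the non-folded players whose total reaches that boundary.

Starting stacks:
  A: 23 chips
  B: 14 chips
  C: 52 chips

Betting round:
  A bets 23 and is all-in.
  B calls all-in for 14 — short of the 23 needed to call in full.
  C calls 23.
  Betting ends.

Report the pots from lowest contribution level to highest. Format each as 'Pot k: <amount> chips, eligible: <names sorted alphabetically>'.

Pot 1: 42 chips, eligible: A, B, C
Pot 2: 18 chips, eligible: A, C

Derivation:
Contributions: A=23, B=14, C=23
Pot levels (distinct totals of non-folded players): 14, 23
Layer 1-14: 14 each from A, B, C = 14*3 = 42 chips; eligible A, B, C
Layer 15-23: 9 each from A, C = 9*2 = 18 chips; eligible A, C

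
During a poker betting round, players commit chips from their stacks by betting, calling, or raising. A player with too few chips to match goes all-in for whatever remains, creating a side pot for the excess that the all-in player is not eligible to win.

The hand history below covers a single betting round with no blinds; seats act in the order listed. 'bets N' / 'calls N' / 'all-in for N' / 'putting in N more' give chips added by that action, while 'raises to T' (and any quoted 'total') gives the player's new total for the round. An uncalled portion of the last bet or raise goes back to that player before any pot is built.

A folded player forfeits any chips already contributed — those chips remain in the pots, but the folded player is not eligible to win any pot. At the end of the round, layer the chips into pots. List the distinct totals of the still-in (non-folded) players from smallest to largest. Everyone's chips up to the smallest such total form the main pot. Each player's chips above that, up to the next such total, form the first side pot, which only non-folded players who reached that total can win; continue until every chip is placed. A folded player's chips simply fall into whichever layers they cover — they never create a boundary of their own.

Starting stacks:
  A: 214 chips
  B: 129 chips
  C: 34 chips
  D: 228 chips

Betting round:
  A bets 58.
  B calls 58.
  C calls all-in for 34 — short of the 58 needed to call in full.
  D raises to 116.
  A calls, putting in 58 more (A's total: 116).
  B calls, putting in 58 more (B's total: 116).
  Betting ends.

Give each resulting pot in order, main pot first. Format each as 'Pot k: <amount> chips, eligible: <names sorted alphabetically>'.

Contributions: A=116, B=116, C=34, D=116
Pot levels (distinct totals of non-folded players): 34, 116
Layer 1-34: 34 each from A, B, C, D = 34*4 = 136 chips; eligible A, B, C, D
Layer 35-116: 82 each from A, B, D = 82*3 = 246 chips; eligible A, B, D

Pot 1: 136 chips, eligible: A, B, C, D
Pot 2: 246 chips, eligible: A, B, D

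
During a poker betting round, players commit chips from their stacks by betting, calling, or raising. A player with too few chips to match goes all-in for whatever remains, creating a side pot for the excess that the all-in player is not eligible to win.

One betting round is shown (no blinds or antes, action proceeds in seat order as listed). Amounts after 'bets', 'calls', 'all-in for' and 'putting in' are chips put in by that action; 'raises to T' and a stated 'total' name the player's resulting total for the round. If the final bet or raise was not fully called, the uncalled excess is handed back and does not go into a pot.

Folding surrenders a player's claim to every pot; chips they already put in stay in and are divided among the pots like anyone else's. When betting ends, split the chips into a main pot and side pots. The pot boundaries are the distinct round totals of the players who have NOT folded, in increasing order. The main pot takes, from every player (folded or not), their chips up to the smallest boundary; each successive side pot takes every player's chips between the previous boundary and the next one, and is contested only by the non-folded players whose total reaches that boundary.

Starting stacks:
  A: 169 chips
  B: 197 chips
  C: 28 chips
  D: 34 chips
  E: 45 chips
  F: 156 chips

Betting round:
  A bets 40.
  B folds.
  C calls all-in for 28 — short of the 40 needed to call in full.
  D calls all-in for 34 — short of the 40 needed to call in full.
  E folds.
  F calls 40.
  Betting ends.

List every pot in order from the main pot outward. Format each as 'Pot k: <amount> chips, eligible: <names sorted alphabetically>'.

Pot 1: 112 chips, eligible: A, C, D, F
Pot 2: 18 chips, eligible: A, D, F
Pot 3: 12 chips, eligible: A, F

Derivation:
Contributions: A=40, C=28, D=34, F=40
Folded: B, E
Pot levels (distinct totals of non-folded players): 28, 34, 40
Layer 1-28: 28 each from A, C, D, F = 28*4 = 112 chips; eligible A, C, D, F
Layer 29-34: 6 each from A, D, F = 6*3 = 18 chips; eligible A, D, F
Layer 35-40: 6 each from A, F = 6*2 = 12 chips; eligible A, F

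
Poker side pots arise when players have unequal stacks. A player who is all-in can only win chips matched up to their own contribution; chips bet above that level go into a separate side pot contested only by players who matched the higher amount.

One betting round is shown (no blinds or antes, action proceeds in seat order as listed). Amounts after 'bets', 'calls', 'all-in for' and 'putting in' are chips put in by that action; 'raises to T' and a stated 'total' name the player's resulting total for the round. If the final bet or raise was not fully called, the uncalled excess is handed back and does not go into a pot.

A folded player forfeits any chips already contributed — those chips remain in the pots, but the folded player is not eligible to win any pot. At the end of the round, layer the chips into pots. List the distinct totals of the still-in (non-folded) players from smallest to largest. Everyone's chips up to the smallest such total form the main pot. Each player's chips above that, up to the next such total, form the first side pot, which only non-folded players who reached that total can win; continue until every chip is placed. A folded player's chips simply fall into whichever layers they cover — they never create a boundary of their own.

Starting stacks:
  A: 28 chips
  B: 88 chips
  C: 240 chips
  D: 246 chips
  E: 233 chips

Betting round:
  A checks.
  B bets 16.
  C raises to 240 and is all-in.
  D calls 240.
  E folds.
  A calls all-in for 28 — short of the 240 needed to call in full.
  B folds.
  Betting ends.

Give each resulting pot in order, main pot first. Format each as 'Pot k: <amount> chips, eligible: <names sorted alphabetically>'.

Pot 1: 100 chips, eligible: A, C, D
Pot 2: 424 chips, eligible: C, D

Derivation:
Contributions: A=28, B=16, C=240, D=240
Folded: B, E
Pot levels (distinct totals of non-folded players): 28, 240
Layer 1-28: A 28 + B 16 + C 28 + D 28 = 100 chips; eligible A, C, D
Layer 29-240: 212 each from C, D = 212*2 = 424 chips; eligible C, D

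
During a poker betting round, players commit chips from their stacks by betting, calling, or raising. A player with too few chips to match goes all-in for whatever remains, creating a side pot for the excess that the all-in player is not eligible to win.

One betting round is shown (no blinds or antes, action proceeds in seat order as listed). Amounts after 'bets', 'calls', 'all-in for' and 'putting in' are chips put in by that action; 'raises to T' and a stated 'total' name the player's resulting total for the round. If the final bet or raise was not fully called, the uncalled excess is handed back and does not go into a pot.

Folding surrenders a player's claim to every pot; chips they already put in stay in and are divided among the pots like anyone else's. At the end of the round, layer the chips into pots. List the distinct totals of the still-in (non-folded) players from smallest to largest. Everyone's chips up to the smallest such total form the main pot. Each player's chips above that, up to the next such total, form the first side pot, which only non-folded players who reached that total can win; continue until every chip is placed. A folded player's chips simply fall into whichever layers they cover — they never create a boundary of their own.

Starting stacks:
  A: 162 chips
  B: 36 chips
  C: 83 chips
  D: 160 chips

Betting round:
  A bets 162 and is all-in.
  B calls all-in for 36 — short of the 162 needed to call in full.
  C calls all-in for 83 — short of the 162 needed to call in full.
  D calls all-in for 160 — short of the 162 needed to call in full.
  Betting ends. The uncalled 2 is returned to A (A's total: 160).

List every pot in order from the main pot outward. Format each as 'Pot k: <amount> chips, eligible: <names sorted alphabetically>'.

Contributions (after 2 returned to A): A=160, B=36, C=83, D=160
Pot levels (distinct totals of non-folded players): 36, 83, 160
Layer 1-36: 36 each from A, B, C, D = 36*4 = 144 chips; eligible A, B, C, D
Layer 37-83: 47 each from A, C, D = 47*3 = 141 chips; eligible A, C, D
Layer 84-160: 77 each from A, D = 77*2 = 154 chips; eligible A, D

Pot 1: 144 chips, eligible: A, B, C, D
Pot 2: 141 chips, eligible: A, C, D
Pot 3: 154 chips, eligible: A, D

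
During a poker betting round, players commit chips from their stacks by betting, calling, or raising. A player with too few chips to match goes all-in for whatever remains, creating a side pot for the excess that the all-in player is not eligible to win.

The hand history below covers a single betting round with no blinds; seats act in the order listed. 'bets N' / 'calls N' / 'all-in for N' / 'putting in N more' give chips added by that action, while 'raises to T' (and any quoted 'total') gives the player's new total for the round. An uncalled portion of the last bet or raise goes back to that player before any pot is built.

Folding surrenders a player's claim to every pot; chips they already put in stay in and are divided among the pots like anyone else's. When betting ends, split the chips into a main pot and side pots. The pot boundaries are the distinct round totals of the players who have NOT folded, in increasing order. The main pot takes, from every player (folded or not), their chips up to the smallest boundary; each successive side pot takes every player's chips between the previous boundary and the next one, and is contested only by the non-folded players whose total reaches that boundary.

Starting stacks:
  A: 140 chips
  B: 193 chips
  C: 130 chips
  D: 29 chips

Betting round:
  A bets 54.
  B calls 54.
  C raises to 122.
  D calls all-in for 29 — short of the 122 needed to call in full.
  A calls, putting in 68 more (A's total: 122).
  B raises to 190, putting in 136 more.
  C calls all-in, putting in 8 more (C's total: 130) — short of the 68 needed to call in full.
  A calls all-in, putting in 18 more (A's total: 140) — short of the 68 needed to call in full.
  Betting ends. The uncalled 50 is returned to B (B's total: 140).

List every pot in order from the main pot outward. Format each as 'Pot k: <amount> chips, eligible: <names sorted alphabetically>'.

Pot 1: 116 chips, eligible: A, B, C, D
Pot 2: 303 chips, eligible: A, B, C
Pot 3: 20 chips, eligible: A, B

Derivation:
Contributions (after 50 returned to B): A=140, B=140, C=130, D=29
Pot levels (distinct totals of non-folded players): 29, 130, 140
Layer 1-29: 29 each from A, B, C, D = 29*4 = 116 chips; eligible A, B, C, D
Layer 30-130: 101 each from A, B, C = 101*3 = 303 chips; eligible A, B, C
Layer 131-140: 10 each from A, B = 10*2 = 20 chips; eligible A, B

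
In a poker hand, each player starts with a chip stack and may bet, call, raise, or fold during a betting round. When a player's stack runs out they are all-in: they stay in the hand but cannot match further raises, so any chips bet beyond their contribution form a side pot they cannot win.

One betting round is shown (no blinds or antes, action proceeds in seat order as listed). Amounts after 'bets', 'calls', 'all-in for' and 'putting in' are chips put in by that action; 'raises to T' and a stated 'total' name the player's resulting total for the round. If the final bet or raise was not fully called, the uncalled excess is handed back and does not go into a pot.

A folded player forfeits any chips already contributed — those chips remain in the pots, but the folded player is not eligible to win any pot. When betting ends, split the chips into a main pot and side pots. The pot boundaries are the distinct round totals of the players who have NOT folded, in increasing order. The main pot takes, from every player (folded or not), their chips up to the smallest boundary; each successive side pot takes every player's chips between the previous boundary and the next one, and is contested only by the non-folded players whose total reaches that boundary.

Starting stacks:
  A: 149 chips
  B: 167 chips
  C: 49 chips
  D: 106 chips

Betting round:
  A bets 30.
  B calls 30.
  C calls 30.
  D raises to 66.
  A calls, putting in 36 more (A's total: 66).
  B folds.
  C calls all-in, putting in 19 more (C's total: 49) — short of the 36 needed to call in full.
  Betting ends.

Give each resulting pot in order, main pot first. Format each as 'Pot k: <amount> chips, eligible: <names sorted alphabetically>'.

Contributions: A=66, B=30, C=49, D=66
Folded: B
Pot levels (distinct totals of non-folded players): 49, 66
Layer 1-49: A 49 + B 30 + C 49 + D 49 = 177 chips; eligible A, C, D
Layer 50-66: 17 each from A, D = 17*2 = 34 chips; eligible A, D

Pot 1: 177 chips, eligible: A, C, D
Pot 2: 34 chips, eligible: A, D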